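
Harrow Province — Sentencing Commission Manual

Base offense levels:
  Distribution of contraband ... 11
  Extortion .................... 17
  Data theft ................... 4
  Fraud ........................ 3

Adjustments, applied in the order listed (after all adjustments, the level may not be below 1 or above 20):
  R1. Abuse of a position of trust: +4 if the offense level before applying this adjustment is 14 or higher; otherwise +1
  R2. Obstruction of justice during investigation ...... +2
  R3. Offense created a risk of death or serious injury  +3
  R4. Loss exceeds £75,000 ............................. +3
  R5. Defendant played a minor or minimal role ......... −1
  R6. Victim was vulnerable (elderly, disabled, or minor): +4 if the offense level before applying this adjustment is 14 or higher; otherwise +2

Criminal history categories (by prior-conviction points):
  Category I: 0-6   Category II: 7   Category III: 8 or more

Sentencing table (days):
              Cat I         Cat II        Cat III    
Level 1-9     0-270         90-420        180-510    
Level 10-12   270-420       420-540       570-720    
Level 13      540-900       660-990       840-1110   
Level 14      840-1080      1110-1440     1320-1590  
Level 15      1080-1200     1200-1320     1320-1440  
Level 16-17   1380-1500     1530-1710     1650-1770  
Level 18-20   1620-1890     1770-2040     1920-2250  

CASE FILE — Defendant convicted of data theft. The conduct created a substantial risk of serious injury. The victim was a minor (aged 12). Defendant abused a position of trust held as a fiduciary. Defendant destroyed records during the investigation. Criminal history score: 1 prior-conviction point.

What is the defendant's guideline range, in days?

Base offense level for data theft: 4.
R1 applies (level before this adjustment is 4 < 14, so +1): 4 + 1 = 5.
R2 applies: 5 + 2 = 7.
R3 applies: 7 + 3 = 10.
R5 does not apply.
R6 applies (level before this adjustment is 10 < 14, so +2): 10 + 2 = 12.
Final offense level: 12.
Criminal history: 1 prior point → Category I (0-6).
Level 12 falls in the 10-12 band.
Grid: Level 10-12 × Category I = 270-420 days.

270-420 days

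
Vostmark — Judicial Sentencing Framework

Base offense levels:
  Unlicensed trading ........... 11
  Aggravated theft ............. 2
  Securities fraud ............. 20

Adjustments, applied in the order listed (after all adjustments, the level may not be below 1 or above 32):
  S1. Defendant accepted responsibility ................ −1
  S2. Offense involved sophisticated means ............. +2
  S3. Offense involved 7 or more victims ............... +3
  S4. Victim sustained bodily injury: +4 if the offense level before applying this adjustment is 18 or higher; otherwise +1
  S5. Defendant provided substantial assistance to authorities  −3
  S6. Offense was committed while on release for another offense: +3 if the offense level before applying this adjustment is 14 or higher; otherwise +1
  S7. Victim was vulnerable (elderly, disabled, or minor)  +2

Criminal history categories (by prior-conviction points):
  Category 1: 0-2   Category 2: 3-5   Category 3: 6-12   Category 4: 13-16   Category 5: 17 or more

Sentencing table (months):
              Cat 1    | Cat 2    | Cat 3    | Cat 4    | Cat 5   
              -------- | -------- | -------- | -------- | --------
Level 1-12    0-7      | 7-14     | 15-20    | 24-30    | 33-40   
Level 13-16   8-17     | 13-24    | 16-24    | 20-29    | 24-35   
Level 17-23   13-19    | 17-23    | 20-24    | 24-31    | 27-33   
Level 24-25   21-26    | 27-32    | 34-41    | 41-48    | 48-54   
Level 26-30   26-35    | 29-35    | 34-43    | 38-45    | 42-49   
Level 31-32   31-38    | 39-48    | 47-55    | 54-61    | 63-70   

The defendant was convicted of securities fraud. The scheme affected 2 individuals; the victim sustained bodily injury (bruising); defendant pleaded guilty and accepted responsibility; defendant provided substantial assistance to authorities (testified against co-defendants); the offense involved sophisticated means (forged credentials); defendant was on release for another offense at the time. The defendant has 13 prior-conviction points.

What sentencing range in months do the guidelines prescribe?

41-48 months

Base offense level for securities fraud: 20.
S1 applies: 20 − 1 = 19.
S2 applies: 19 + 2 = 21.
S4 applies (level before this adjustment is 21 ≥ 18, so +4): 21 + 4 = 25.
S5 applies: 25 − 3 = 22.
S6 applies (level before this adjustment is 22 ≥ 14, so +3): 22 + 3 = 25.
Final offense level: 25.
Criminal history: 13 prior points → Category 4 (13-16).
Level 25 falls in the 24-25 band.
Grid: Level 24-25 × Category 4 = 41-48 months.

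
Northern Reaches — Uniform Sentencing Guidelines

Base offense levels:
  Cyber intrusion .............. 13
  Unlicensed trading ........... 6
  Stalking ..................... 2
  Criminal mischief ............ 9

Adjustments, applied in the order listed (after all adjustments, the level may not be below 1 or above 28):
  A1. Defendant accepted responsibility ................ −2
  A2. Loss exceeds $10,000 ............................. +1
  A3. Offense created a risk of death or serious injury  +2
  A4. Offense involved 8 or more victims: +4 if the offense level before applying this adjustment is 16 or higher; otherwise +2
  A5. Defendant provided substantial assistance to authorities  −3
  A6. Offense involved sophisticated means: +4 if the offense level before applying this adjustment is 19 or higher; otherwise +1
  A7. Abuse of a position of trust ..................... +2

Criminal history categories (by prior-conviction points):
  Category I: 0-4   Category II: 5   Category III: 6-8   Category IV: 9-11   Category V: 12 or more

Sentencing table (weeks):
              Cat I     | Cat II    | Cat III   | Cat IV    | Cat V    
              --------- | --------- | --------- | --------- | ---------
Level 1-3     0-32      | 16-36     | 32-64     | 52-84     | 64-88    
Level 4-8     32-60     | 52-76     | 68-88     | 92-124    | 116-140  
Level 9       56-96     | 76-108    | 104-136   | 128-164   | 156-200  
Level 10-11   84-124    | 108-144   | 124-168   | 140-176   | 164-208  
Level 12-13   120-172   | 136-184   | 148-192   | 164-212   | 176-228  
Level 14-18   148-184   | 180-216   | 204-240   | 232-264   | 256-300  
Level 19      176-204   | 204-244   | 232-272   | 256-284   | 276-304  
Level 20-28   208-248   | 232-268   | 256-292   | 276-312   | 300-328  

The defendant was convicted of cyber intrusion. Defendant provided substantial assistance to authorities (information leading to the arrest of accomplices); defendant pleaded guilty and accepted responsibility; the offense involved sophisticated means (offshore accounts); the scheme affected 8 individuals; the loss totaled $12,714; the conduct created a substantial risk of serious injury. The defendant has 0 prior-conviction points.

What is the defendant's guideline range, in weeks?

148-184 weeks

Base offense level for cyber intrusion: 13.
A1 applies: 13 − 2 = 11.
A2 applies: 11 + 1 = 12.
A3 applies: 12 + 2 = 14.
A4 applies (level before this adjustment is 14 < 16, so +2): 14 + 2 = 16.
A5 applies: 16 − 3 = 13.
A6 applies (level before this adjustment is 13 < 19, so +1): 13 + 1 = 14.
Final offense level: 14.
Criminal history: 0 prior points → Category I (0-4).
Level 14 falls in the 14-18 band.
Grid: Level 14-18 × Category I = 148-184 weeks.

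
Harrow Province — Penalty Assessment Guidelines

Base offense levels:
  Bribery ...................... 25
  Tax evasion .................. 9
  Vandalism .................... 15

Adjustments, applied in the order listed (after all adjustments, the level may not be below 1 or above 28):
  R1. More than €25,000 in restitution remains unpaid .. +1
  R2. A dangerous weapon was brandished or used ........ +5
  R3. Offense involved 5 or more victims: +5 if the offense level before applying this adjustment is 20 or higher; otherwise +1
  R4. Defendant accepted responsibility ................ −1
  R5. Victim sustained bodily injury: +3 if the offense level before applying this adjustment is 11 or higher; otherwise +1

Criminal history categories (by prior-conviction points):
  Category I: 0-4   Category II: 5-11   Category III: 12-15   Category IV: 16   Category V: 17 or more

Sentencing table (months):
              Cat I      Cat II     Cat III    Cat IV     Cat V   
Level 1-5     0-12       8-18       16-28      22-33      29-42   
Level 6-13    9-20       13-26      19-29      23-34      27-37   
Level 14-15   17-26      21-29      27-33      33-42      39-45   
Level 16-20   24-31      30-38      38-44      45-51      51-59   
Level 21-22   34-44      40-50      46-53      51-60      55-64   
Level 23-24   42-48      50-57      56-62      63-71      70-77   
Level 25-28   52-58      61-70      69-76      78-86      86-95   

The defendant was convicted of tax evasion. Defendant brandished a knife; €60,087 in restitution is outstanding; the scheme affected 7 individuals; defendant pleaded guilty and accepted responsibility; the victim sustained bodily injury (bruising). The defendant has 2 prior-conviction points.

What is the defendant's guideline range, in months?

24-31 months

Base offense level for tax evasion: 9.
R1 applies: 9 + 1 = 10.
R2 applies: 10 + 5 = 15.
R3 applies (level before this adjustment is 15 < 20, so +1): 15 + 1 = 16.
R4 applies: 16 − 1 = 15.
R5 applies (level before this adjustment is 15 ≥ 11, so +3): 15 + 3 = 18.
Final offense level: 18.
Criminal history: 2 prior points → Category I (0-4).
Level 18 falls in the 16-20 band.
Grid: Level 16-20 × Category I = 24-31 months.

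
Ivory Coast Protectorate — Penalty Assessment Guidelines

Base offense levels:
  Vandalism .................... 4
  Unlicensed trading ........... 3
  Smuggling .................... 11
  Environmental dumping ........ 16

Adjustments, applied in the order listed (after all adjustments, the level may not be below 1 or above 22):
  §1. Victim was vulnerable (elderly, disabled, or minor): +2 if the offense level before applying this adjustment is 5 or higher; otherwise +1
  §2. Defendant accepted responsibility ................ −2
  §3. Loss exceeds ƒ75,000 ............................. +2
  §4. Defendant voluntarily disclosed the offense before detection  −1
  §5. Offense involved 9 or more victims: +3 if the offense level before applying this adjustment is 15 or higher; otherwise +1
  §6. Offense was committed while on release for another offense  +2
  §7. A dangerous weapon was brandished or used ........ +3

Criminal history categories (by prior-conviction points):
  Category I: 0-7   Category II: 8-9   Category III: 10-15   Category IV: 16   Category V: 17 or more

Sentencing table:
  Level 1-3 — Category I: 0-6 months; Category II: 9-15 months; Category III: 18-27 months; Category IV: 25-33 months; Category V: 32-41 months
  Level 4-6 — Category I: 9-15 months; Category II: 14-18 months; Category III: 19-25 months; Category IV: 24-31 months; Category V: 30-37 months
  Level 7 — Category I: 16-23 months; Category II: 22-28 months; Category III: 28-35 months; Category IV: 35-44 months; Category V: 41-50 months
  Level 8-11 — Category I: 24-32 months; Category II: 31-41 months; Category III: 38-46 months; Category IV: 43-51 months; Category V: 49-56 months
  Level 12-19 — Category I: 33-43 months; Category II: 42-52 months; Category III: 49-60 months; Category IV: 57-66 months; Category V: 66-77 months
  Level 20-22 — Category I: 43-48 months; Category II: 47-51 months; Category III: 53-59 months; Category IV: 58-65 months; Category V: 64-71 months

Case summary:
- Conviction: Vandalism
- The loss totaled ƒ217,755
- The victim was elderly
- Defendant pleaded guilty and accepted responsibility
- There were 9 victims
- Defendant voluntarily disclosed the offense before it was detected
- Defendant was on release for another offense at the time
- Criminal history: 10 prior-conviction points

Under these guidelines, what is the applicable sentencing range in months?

28-35 months

Base offense level for vandalism: 4.
§1 applies (level before this adjustment is 4 < 5, so +1): 4 + 1 = 5.
§2 applies: 5 − 2 = 3.
§3 applies: 3 + 2 = 5.
§4 applies: 5 − 1 = 4.
§5 applies (level before this adjustment is 4 < 15, so +1): 4 + 1 = 5.
§6 applies: 5 + 2 = 7.
§7 does not apply.
Final offense level: 7.
Criminal history: 10 prior points → Category III (10-15).
Level 7 falls in the 7 band.
Grid: Level 7 × Category III = 28-35 months.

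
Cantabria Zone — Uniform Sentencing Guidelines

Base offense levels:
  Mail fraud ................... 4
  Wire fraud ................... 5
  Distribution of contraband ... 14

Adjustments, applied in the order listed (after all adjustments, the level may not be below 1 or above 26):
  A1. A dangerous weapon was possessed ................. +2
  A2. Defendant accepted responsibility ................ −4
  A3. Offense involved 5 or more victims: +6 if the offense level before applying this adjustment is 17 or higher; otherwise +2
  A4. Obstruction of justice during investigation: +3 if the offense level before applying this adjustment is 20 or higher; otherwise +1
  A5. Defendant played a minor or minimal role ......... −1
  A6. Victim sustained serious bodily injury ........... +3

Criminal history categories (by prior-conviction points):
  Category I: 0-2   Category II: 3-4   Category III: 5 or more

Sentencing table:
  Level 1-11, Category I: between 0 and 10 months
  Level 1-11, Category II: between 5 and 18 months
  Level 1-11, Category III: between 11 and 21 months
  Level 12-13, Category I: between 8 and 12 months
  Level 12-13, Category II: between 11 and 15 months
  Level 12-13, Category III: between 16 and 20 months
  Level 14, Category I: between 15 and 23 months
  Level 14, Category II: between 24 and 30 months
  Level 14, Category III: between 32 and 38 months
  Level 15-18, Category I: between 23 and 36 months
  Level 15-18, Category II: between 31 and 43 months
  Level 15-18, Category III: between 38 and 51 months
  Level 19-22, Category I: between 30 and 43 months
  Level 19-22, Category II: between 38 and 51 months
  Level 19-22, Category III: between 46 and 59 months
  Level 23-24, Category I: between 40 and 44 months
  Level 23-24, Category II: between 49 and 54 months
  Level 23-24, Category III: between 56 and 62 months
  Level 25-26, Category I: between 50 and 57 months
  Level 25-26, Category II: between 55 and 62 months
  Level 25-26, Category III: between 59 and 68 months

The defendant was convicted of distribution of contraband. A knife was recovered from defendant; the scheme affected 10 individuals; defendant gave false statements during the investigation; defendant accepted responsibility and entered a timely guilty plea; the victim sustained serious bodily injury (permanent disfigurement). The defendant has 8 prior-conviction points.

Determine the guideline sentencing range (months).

Base offense level for distribution of contraband: 14.
A1 applies: 14 + 2 = 16.
A2 applies: 16 − 4 = 12.
A3 applies (level before this adjustment is 12 < 17, so +2): 12 + 2 = 14.
A4 applies (level before this adjustment is 14 < 20, so +1): 14 + 1 = 15.
A6 applies: 15 + 3 = 18.
Final offense level: 18.
Criminal history: 8 prior points → Category III (5+).
Level 18 falls in the 15-18 band.
Grid: Level 15-18 × Category III = 38-51 months.

38-51 months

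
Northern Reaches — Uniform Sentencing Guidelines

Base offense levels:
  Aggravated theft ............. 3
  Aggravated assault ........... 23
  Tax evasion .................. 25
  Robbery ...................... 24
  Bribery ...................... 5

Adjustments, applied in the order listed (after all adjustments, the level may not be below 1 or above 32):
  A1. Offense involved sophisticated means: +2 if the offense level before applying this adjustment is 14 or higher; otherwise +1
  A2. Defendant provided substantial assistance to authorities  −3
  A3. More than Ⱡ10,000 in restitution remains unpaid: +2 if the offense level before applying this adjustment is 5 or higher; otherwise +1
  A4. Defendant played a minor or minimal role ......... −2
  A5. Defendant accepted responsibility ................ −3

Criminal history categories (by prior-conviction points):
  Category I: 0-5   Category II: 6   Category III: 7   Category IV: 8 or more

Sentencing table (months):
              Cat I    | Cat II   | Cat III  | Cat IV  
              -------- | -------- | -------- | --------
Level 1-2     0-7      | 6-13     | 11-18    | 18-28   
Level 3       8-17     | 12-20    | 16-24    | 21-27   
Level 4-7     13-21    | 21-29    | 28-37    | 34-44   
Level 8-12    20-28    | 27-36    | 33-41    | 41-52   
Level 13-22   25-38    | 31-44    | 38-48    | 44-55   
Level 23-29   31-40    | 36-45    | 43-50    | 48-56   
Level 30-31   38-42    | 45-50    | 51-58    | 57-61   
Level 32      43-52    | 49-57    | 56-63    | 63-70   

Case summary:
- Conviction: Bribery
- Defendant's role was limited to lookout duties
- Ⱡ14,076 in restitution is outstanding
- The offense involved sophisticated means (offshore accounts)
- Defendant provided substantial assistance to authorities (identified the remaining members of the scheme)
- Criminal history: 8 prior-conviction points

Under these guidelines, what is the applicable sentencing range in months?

18-28 months

Base offense level for bribery: 5.
A1 applies (level before this adjustment is 5 < 14, so +1): 5 + 1 = 6.
A2 applies: 6 − 3 = 3.
A3 applies (level before this adjustment is 3 < 5, so +1): 3 + 1 = 4.
A4 applies: 4 − 2 = 2.
Final offense level: 2.
Criminal history: 8 prior points → Category IV (8+).
Level 2 falls in the 1-2 band.
Grid: Level 1-2 × Category IV = 18-28 months.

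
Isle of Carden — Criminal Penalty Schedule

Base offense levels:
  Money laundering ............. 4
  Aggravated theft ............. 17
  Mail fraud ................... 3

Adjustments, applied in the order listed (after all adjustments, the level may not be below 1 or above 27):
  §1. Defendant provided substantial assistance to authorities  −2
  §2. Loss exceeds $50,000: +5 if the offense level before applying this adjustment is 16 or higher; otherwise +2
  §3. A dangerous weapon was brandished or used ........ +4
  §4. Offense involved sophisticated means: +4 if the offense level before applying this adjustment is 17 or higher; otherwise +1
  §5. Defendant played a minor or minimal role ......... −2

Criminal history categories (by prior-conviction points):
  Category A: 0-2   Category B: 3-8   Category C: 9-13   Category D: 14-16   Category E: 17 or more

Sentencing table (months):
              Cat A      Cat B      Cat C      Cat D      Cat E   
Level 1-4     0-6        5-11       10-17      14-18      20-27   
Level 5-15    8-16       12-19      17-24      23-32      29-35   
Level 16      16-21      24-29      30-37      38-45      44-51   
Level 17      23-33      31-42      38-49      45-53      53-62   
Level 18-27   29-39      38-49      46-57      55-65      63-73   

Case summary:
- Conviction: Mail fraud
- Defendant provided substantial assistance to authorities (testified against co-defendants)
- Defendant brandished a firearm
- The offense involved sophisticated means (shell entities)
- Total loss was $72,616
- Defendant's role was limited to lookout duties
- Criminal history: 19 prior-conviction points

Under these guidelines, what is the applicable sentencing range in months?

29-35 months

Base offense level for mail fraud: 3.
§1 applies: 3 − 2 = 1.
§2 applies (level before this adjustment is 1 < 16, so +2): 1 + 2 = 3.
§3 applies: 3 + 4 = 7.
§4 applies (level before this adjustment is 7 < 17, so +1): 7 + 1 = 8.
§5 applies: 8 − 2 = 6.
Final offense level: 6.
Criminal history: 19 prior points → Category E (17+).
Level 6 falls in the 5-15 band.
Grid: Level 5-15 × Category E = 29-35 months.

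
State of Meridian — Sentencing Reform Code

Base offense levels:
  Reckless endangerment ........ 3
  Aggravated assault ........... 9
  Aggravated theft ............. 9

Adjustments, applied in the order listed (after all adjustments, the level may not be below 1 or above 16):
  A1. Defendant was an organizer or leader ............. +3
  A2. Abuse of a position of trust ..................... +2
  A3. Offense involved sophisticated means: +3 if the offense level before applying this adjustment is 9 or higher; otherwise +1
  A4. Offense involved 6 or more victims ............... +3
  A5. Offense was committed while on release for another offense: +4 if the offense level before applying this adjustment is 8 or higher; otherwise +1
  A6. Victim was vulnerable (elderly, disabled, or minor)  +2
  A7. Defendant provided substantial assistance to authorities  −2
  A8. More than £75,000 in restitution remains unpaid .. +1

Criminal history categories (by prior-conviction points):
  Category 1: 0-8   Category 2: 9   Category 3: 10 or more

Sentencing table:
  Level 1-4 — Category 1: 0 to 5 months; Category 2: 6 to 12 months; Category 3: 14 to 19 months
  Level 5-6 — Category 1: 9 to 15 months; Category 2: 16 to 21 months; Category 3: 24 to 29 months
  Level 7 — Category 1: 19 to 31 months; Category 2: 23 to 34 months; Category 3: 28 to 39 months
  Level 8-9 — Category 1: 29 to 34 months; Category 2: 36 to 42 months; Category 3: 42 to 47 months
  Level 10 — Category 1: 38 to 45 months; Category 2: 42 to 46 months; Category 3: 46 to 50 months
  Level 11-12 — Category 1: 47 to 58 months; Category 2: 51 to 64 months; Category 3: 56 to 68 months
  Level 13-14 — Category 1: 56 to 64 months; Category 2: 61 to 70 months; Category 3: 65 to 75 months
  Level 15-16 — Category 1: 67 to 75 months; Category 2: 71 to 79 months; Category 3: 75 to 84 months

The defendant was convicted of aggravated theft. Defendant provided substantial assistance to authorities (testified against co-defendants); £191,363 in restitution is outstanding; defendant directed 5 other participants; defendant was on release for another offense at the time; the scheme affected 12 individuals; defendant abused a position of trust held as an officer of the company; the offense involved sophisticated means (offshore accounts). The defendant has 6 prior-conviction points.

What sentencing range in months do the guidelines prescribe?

Base offense level for aggravated theft: 9.
A1 applies: 9 + 3 = 12.
A2 applies: 12 + 2 = 14.
A3 applies (level before this adjustment is 14 ≥ 9, so +3): 14 + 3 = 17.
A4 applies: 17 + 3 = 20.
A5 applies (level before this adjustment is 20 ≥ 8, so +4): 20 + 4 = 24.
A6 does not apply.
A7 applies: 24 − 2 = 22.
A8 applies: 22 + 1 = 23.
Level 23 exceeds the maximum of 16; capped at 16.
Final offense level: 16.
Criminal history: 6 prior points → Category 1 (0-8).
Level 16 falls in the 15-16 band.
Grid: Level 15-16 × Category 1 = 67-75 months.

67-75 months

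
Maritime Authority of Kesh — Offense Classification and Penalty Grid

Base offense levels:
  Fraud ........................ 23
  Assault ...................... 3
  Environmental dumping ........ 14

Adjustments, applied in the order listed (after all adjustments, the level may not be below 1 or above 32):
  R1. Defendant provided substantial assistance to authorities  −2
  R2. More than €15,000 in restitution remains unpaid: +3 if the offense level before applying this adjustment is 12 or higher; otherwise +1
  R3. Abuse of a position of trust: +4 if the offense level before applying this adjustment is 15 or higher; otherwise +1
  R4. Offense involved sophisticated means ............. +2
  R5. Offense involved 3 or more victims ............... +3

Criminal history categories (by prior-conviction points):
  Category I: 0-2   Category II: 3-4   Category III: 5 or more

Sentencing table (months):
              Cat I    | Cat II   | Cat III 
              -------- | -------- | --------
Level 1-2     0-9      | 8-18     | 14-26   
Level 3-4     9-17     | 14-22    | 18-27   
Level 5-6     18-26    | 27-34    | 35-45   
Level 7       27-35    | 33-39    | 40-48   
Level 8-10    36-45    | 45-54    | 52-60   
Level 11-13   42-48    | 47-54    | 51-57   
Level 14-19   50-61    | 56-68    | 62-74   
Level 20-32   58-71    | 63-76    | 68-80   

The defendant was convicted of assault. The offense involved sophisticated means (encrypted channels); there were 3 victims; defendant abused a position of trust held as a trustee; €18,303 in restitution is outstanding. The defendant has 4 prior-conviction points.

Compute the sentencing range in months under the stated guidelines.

45-54 months

Base offense level for assault: 3.
R2 applies (level before this adjustment is 3 < 12, so +1): 3 + 1 = 4.
R3 applies (level before this adjustment is 4 < 15, so +1): 4 + 1 = 5.
R4 applies: 5 + 2 = 7.
R5 applies: 7 + 3 = 10.
Final offense level: 10.
Criminal history: 4 prior points → Category II (3-4).
Level 10 falls in the 8-10 band.
Grid: Level 8-10 × Category II = 45-54 months.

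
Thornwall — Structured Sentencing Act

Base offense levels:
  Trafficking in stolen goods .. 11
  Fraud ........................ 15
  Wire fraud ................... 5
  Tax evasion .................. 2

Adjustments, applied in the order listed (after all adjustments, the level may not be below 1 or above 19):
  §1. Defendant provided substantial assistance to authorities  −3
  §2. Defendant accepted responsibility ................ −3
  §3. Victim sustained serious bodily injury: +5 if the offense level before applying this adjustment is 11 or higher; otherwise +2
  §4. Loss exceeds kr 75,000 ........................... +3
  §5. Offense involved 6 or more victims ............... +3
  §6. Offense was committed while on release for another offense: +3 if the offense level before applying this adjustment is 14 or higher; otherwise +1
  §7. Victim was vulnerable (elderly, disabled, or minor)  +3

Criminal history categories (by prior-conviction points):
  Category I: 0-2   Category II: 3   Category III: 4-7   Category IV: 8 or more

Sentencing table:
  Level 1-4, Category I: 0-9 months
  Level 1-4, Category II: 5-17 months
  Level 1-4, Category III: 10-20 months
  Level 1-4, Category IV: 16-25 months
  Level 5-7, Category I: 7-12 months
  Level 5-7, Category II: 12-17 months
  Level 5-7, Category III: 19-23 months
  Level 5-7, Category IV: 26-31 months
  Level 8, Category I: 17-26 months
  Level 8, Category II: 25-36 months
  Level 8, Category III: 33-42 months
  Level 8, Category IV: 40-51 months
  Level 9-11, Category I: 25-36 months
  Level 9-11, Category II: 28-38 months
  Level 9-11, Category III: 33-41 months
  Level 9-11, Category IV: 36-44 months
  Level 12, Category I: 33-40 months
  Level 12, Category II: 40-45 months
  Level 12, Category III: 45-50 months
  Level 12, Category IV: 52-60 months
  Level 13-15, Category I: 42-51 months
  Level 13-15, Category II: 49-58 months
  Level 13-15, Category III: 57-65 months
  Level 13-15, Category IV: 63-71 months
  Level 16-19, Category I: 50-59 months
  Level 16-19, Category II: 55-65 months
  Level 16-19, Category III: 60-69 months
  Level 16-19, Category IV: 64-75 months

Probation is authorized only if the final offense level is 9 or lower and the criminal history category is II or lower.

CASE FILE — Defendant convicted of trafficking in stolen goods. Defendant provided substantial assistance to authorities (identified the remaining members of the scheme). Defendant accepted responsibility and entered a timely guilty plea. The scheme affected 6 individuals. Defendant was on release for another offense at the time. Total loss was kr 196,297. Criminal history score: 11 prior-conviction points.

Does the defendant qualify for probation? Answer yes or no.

No

Base offense level for trafficking in stolen goods: 11.
§1 applies: 11 − 3 = 8.
§2 applies: 8 − 3 = 5.
§3 does not apply.
§4 applies: 5 + 3 = 8.
§5 applies: 8 + 3 = 11.
§6 applies (level before this adjustment is 11 < 14, so +1): 11 + 1 = 12.
§7 does not apply.
Final offense level: 12.
Criminal history: 11 prior points → Category IV (8+).
Level 12 falls in the 12 band.
Grid: Level 12 × Category IV = 52-60 months.
Probation check: level 12 > 9 and category IV > II → not eligible.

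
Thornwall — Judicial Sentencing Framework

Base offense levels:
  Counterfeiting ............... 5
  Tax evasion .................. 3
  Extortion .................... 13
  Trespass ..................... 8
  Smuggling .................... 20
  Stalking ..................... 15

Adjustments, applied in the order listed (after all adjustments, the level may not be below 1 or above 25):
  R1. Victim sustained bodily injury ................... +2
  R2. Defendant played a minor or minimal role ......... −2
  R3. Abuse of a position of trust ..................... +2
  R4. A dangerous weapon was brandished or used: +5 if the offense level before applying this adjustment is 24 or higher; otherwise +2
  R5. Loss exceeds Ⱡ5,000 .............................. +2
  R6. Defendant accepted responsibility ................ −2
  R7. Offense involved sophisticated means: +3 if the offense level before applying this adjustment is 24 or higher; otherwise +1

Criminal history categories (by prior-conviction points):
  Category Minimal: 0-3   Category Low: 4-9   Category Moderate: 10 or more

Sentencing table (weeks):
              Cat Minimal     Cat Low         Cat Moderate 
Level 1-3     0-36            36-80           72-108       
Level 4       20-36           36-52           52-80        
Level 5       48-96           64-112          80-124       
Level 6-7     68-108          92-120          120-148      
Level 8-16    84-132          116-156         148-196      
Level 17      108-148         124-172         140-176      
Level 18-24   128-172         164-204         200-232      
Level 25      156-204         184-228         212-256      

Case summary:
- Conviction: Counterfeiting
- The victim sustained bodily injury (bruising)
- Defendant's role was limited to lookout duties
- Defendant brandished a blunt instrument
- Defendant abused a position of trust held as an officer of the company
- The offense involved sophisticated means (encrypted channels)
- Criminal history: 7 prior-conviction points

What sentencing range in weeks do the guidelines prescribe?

116-156 weeks

Base offense level for counterfeiting: 5.
R1 applies: 5 + 2 = 7.
R2 applies: 7 − 2 = 5.
R3 applies: 5 + 2 = 7.
R4 applies (level before this adjustment is 7 < 24, so +2): 7 + 2 = 9.
R7 applies (level before this adjustment is 9 < 24, so +1): 9 + 1 = 10.
Final offense level: 10.
Criminal history: 7 prior points → Category Low (4-9).
Level 10 falls in the 8-16 band.
Grid: Level 8-16 × Category Low = 116-156 weeks.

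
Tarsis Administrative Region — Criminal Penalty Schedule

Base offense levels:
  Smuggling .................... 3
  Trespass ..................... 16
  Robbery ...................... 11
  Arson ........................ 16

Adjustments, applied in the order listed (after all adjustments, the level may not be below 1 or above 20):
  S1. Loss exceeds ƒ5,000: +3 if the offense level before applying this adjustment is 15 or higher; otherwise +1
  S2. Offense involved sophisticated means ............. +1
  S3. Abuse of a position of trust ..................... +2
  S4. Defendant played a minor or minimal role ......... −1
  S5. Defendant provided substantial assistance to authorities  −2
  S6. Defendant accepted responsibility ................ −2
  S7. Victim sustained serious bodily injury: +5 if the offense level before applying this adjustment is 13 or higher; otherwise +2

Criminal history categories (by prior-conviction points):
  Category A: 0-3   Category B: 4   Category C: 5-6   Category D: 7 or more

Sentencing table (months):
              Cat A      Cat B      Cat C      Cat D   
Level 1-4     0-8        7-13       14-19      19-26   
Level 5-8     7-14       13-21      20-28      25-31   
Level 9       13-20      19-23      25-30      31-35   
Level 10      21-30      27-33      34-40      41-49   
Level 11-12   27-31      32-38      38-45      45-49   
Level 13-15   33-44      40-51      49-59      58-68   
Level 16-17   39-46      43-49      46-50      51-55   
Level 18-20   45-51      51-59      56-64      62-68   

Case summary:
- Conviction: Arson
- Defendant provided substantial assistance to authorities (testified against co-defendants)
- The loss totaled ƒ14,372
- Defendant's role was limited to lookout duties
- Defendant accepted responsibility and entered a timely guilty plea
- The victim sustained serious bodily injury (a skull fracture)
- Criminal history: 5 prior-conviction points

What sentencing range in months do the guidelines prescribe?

Base offense level for arson: 16.
S1 applies (level before this adjustment is 16 ≥ 15, so +3): 16 + 3 = 19.
S2 does not apply.
S3 does not apply.
S4 applies: 19 − 1 = 18.
S5 applies: 18 − 2 = 16.
S6 applies: 16 − 2 = 14.
S7 applies (level before this adjustment is 14 ≥ 13, so +5): 14 + 5 = 19.
Final offense level: 19.
Criminal history: 5 prior points → Category C (5-6).
Level 19 falls in the 18-20 band.
Grid: Level 18-20 × Category C = 56-64 months.

56-64 months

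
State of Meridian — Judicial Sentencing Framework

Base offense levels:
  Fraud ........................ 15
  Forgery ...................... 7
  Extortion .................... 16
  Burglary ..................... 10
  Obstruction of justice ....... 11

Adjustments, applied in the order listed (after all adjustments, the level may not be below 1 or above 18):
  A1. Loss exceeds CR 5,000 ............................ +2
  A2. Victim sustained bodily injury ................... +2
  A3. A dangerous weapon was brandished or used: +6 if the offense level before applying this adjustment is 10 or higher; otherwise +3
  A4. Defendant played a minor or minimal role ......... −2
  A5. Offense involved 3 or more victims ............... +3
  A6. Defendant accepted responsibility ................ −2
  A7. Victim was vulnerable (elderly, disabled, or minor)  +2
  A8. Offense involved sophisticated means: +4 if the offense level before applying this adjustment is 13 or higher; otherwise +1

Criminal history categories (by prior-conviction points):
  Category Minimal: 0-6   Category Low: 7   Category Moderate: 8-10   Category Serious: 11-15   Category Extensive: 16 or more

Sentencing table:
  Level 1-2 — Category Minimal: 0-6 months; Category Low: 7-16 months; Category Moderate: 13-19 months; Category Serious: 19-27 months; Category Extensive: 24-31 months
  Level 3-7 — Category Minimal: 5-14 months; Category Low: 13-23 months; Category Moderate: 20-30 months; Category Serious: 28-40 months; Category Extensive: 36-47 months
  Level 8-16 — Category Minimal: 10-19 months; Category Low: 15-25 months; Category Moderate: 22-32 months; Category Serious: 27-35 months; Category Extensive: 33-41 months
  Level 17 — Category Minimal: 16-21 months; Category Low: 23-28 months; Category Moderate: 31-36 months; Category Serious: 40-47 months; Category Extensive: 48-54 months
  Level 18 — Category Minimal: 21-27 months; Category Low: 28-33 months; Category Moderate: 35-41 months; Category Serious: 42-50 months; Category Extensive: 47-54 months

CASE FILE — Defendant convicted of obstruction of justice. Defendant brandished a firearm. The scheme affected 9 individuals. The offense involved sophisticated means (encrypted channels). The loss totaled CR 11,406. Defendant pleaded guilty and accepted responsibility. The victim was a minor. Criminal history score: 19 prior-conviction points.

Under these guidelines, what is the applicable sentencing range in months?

47-54 months

Base offense level for obstruction of justice: 11.
A1 applies: 11 + 2 = 13.
A3 applies (level before this adjustment is 13 ≥ 10, so +6): 13 + 6 = 19.
A4 does not apply.
A5 applies: 19 + 3 = 22.
A6 applies: 22 − 2 = 20.
A7 applies: 20 + 2 = 22.
A8 applies (level before this adjustment is 22 ≥ 13, so +4): 22 + 4 = 26.
Level 26 exceeds the maximum of 18; capped at 18.
Final offense level: 18.
Criminal history: 19 prior points → Category Extensive (16+).
Level 18 falls in the 18 band.
Grid: Level 18 × Category Extensive = 47-54 months.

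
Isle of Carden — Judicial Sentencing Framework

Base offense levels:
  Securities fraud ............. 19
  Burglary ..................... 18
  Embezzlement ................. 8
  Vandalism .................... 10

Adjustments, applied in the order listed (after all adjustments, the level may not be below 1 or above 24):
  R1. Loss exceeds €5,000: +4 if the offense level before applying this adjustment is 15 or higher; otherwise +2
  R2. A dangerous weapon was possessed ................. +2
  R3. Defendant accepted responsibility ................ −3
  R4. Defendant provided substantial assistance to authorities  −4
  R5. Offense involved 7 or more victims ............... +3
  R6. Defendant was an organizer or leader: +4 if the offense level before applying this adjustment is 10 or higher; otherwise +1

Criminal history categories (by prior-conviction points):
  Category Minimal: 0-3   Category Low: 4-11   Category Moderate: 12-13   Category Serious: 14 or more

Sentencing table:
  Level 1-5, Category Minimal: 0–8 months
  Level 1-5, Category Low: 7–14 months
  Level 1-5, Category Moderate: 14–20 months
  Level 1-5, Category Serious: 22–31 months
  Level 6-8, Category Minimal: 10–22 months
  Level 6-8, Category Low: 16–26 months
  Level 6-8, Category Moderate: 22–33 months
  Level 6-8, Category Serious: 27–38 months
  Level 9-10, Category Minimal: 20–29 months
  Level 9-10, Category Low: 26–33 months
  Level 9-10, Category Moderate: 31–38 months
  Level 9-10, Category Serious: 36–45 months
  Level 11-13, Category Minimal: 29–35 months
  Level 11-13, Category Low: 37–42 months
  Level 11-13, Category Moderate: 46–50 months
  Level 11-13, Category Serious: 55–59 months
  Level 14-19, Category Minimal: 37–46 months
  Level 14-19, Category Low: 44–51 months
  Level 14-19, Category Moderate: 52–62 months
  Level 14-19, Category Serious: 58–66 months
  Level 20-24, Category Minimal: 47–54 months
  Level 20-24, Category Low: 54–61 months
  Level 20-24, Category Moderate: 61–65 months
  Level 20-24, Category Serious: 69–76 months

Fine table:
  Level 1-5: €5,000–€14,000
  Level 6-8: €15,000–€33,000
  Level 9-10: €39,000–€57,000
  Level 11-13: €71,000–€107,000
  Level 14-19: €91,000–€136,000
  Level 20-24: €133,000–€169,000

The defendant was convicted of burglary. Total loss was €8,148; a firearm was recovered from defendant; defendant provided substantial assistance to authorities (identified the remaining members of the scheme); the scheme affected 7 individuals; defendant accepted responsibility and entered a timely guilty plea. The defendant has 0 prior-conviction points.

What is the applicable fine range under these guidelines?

Base offense level for burglary: 18.
R1 applies (level before this adjustment is 18 ≥ 15, so +4): 18 + 4 = 22.
R2 applies: 22 + 2 = 24.
R3 applies: 24 − 3 = 21.
R4 applies: 21 − 4 = 17.
R5 applies: 17 + 3 = 20.
Final offense level: 20.
Level 20 falls in the 20-24 band.
Fine table: Level 20-24 → €133,000–€169,000.

€133,000–€169,000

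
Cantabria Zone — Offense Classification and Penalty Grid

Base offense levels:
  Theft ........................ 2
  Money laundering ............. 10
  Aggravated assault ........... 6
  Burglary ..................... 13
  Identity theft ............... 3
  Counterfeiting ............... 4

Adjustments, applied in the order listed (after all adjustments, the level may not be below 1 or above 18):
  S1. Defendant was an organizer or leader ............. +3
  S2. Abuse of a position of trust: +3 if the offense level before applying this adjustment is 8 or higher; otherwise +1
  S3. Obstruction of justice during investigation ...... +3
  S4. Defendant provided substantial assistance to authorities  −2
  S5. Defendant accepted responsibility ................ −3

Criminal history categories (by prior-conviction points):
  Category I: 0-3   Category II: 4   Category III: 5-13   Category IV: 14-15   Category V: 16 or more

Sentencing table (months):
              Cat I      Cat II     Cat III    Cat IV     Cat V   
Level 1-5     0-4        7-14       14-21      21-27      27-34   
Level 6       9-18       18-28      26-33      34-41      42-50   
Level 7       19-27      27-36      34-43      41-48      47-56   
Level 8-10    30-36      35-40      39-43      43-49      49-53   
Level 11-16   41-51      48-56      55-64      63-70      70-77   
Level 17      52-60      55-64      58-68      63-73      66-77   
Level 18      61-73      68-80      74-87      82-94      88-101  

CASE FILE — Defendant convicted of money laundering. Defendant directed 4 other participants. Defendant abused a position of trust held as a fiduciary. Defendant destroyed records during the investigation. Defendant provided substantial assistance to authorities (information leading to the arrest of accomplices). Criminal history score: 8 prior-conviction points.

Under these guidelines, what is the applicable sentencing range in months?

Base offense level for money laundering: 10.
S1 applies: 10 + 3 = 13.
S2 applies (level before this adjustment is 13 ≥ 8, so +3): 13 + 3 = 16.
S3 applies: 16 + 3 = 19.
S4 applies: 19 − 2 = 17.
Final offense level: 17.
Criminal history: 8 prior points → Category III (5-13).
Level 17 falls in the 17 band.
Grid: Level 17 × Category III = 58-68 months.

58-68 months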